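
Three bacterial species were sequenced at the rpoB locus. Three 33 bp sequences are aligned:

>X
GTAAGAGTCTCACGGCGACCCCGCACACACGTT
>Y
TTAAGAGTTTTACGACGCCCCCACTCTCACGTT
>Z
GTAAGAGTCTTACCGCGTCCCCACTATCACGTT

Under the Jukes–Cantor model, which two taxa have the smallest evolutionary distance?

X–Y: 8/33 differ, p = 0.242, d = 0.293.
X–Z: 7/33 differ, p = 0.212, d = 0.249.
Y–Z: 6/33 differ, p = 0.182, d = 0.208.
The smallest distance is between Y and Z.

Y and Z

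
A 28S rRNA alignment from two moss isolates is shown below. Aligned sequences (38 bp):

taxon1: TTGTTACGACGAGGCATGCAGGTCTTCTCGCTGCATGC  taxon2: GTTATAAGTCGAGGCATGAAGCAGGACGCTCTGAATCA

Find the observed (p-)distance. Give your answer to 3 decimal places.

0.421

The sequences differ at 16 of 38 positions.
p = 16/38 = 0.421052… ≈ 0.421 (to 3 d.p.).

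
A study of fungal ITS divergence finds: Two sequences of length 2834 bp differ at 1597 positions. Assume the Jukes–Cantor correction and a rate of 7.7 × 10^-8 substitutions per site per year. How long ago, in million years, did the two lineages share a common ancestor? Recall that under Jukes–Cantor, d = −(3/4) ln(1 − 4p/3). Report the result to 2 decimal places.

p = 1597/2834 ≈ 0.563514.
d = −(3/4) ln(1 − 4p/3) = −0.75 ln(1 − 0.751352) = −0.75 ln(0.248648)
  = −0.75 × (-1.391717) = 1.043788 substitutions/site.
Under a molecular clock d = 2μt, so t = d/(2μ) = 1.043788 / (2 × 7.7 × 10^-8) = 6.78 million years.

6.78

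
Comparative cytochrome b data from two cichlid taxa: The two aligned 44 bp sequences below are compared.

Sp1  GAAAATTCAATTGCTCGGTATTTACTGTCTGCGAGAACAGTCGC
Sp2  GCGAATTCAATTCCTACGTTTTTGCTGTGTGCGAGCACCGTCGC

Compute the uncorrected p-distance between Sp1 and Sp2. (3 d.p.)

0.227

The sequences differ at 10 of 44 positions (sites 2, 3, 13, 16, 17, 20, 24, 29, 36, 39).
p = 10/44 = 0.227272… ≈ 0.227 (to 3 d.p.).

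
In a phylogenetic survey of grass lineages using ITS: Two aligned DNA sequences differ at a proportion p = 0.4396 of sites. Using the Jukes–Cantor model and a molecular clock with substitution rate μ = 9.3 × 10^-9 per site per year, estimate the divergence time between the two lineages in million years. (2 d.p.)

35.57

d = −(3/4) ln(1 − 4p/3) = −0.75 ln(1 − 0.586133) = −0.75 ln(0.413867)
  = −0.75 × (-0.882211) = 0.661658 substitutions/site.
Under a molecular clock d = 2μt, so t = d/(2μ) = 0.661658 / (2 × 9.3 × 10^-9) = 35.57 million years.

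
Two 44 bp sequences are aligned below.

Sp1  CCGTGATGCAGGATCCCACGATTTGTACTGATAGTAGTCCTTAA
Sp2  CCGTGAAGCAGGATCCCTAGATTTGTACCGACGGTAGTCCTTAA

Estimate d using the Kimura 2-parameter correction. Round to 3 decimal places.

0.151

Of 44 sites, 3 differences are transitions and 3 are transversions, so P = 3/44 ≈ 0.068182 and Q = 3/44 ≈ 0.068182.
Under the Kimura two-parameter model, d = −½ ln(1 − 2P − Q) − ¼ ln(1 − 2Q).
1 − 2P − Q = 0.795454, giving −½ ln(0.795454) = 0.114421.
1 − 2Q = 0.863636, giving −¼ ln(0.863636) = 0.036651.
d = 0.114421 + 0.036651 = 0.151072.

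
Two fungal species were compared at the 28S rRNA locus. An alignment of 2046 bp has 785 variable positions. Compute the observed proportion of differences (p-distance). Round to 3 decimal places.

p = 785/2046 = 0.383675… ≈ 0.384 (to 3 d.p.).

0.384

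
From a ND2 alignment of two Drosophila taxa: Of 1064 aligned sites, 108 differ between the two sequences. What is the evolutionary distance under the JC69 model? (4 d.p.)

0.1091

p = 108/1064 ≈ 0.101504.
d = −(3/4) ln(1 − 4p/3) = −0.75 ln(1 − 0.135339) = −0.75 ln(0.864661)
  = −0.75 × (-0.145418) = 0.109064 substitutions/site.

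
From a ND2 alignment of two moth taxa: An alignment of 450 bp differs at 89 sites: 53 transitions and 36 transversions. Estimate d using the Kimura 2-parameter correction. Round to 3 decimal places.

P = 53/450 ≈ 0.117778 and Q = 36/450 = 0.08.
Under the Kimura two-parameter model, d = −½ ln(1 − 2P − Q) − ¼ ln(1 − 2Q).
1 − 2P − Q = 0.684444, giving −½ ln(0.684444) = 0.189574.
1 − 2Q = 0.84, giving −¼ ln(0.84) = 0.043588.
d = 0.189574 + 0.043588 = 0.233162.

0.233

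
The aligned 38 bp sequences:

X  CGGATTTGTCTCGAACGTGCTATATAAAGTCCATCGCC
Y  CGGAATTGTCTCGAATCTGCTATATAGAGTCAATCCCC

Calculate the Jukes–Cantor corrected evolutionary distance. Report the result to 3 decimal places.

0.177

The sequences differ at 6 of 38 sites (5, 16, 17, 27, 32, 36), so p = 6/38 ≈ 0.157895.
d = −(3/4) ln(1 − 4p/3) = −0.75 ln(1 − 0.210527) = −0.75 ln(0.789473)
  = −0.75 × (-0.236390) = 0.177293 substitutions/site.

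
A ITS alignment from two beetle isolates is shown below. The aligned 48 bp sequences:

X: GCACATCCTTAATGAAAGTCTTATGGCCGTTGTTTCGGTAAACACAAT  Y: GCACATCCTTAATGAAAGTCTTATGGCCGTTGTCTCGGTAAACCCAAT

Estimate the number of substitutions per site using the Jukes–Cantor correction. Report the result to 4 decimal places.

0.0429

The sequences differ at 2 of 48 sites (34, 44), so p = 2/48 ≈ 0.041667.
d = −(3/4) ln(1 − 4p/3) = −0.75 ln(1 − 0.055556) = −0.75 ln(0.944444)
  = −0.75 × (-0.057159) = 0.042869 substitutions/site.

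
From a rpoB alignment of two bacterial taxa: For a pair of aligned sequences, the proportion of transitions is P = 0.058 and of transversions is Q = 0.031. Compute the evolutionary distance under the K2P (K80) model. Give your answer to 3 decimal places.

Under the Kimura two-parameter model, d = −½ ln(1 − 2P − Q) − ¼ ln(1 − 2Q).
1 − 2P − Q = 0.853, giving −½ ln(0.853) = 0.079498.
1 − 2Q = 0.938, giving −¼ ln(0.938) = 0.016001.
d = 0.079498 + 0.016001 = 0.095499.

0.095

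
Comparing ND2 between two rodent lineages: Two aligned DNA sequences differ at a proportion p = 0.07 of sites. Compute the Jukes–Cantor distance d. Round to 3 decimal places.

0.073

d = −(3/4) ln(1 − 4p/3) = −0.75 ln(1 − 0.093333) = −0.75 ln(0.906667)
  = −0.75 × (-0.097980) = 0.073485 substitutions/site.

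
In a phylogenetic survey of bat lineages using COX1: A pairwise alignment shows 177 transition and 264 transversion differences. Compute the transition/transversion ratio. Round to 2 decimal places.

R = 177/264 = 0.670454… ≈ 0.67 (to 2 d.p.).

0.67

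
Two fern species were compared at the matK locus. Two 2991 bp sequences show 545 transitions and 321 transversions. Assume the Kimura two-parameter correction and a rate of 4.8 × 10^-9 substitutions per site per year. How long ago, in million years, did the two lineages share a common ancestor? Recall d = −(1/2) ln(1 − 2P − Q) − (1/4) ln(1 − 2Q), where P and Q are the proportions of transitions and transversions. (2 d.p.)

P = 545/2991 ≈ 0.182213 and Q = 321/2991 ≈ 0.107322.
Under the Kimura two-parameter model, d = −½ ln(1 − 2P − Q) − ¼ ln(1 − 2Q).
1 − 2P − Q = 0.528252, giving −½ ln(0.528252) = 0.319091.
1 − 2Q = 0.785356, giving −¼ ln(0.785356) = 0.060405.
d = 0.319091 + 0.060405 = 0.379496.
Under a molecular clock d = 2μt, so t = d/(2μ) = 0.379496 / (2 × 4.8 × 10^-9) = 39.53 million years.

39.53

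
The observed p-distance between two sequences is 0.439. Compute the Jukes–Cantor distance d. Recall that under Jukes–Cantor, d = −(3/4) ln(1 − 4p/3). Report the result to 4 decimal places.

0.6602

d = −(3/4) ln(1 − 4p/3) = −0.75 ln(1 − 0.585333) = −0.75 ln(0.414667)
  = −0.75 × (-0.880279) = 0.660209 substitutions/site.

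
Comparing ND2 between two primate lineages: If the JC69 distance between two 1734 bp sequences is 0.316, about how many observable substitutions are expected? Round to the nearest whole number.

447

Invert JC69: p = (3/4)(1 − e^(−4d/3)) = 0.75 × (1 − e^(-0.421333)) = 0.75 × (1 − 0.656172) = 0.257871.
Expected differing sites = pL ≈ 0.257871 × 1734 = 447.148314 ≈ 447.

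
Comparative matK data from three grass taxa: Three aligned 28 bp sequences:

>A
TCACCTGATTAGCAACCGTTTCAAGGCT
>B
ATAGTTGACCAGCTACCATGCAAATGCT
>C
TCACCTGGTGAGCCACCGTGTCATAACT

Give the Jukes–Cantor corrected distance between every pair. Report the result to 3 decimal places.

d(A,B) = 0.635, d(A,C) = 0.304, d(B,C) = 0.824

A–B: 12/28 sites differ → p ≈ 0.428571, d = −0.75 ln(1 − 0.571428) = 0.635472 ≈ 0.635.
A–C: 7/28 sites differ → p = 0.25, d = −0.75 ln(1 − 0.333333) = 0.304098 ≈ 0.304.
B–C: 14/28 sites differ → p = 0.5, d = −0.75 ln(1 − 0.666667) = 0.823960 ≈ 0.824.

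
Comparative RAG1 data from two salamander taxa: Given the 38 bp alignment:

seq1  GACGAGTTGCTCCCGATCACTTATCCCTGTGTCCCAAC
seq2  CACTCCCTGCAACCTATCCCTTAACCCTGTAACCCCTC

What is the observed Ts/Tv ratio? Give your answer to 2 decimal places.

0.17

Transitions are A↔G and C↔T; transversions are all other mismatches.
Transitions: 2. Transversions: 12.
R = 2/12 = 0.166666… ≈ 0.17 (to 2 d.p.).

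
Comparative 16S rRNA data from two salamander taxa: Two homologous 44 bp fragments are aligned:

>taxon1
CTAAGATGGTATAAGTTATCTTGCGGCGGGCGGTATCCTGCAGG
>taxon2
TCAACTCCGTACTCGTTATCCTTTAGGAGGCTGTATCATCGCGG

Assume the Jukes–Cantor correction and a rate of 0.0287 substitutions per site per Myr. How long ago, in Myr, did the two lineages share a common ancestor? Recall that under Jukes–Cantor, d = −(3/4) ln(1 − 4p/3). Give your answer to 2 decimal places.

The sequences differ at 20 of 44 sites, so p = 20/44 ≈ 0.454545.
d = −(3/4) ln(1 − 4p/3) = −0.75 ln(1 − 0.60606) = −0.75 ln(0.39394)
  = −0.75 × (-0.931557) = 0.698668 substitutions/site.
Under a molecular clock d = 2μt, so t = d/(2μ) = 0.698668 / (2 × 0.0287) = 12.17 Myr.

12.17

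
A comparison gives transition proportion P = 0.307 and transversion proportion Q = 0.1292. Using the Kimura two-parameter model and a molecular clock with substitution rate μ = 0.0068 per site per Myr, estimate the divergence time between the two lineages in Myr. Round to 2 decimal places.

55.48

Under the Kimura two-parameter model, d = −½ ln(1 − 2P − Q) − ¼ ln(1 − 2Q).
1 − 2P − Q = 0.2568, giving −½ ln(0.2568) = 0.679729.
1 − 2Q = 0.7416, giving −¼ ln(0.7416) = 0.074736.
d = 0.679729 + 0.074736 = 0.754465.
Under a molecular clock d = 2μt, so t = d/(2μ) = 0.754465 / (2 × 0.0068) = 55.48 Myr.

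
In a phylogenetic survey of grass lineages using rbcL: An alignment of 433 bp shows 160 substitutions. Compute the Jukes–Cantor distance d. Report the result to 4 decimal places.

0.5090

p = 160/433 ≈ 0.369515.
d = −(3/4) ln(1 − 4p/3) = −0.75 ln(1 − 0.492687) = −0.75 ln(0.507313)
  = −0.75 × (-0.678627) = 0.508970 substitutions/site.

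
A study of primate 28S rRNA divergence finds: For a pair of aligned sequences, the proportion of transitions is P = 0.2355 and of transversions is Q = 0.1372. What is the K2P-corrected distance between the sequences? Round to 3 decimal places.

0.549

Under the Kimura two-parameter model, d = −½ ln(1 − 2P − Q) − ¼ ln(1 − 2Q).
1 − 2P − Q = 0.3918, giving −½ ln(0.3918) = 0.468502.
1 − 2Q = 0.7256, giving −¼ ln(0.7256) = 0.080189.
d = 0.468502 + 0.080189 = 0.548691.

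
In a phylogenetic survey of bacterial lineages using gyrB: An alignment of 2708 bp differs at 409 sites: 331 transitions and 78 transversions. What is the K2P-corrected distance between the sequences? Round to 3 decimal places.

P = 331/2708 ≈ 0.12223 and Q = 78/2708 ≈ 0.028804.
Under the Kimura two-parameter model, d = −½ ln(1 − 2P − Q) − ¼ ln(1 − 2Q).
1 − 2P − Q = 0.726736, giving −½ ln(0.726736) = 0.159596.
1 − 2Q = 0.942392, giving −¼ ln(0.942392) = 0.014833.
d = 0.159596 + 0.014833 = 0.174429.

0.174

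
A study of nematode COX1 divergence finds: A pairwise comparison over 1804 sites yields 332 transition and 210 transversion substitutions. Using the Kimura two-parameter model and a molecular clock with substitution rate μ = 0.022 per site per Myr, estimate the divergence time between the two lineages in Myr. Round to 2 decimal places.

9.04

P = 332/1804 ≈ 0.184035 and Q = 210/1804 ≈ 0.116408.
Under the Kimura two-parameter model, d = −½ ln(1 − 2P − Q) − ¼ ln(1 − 2Q).
1 − 2P − Q = 0.515522, giving −½ ln(0.515522) = 0.331288.
1 − 2Q = 0.767184, giving −¼ ln(0.767184) = 0.066257.
d = 0.331288 + 0.066257 = 0.397545.
Under a molecular clock d = 2μt, so t = d/(2μ) = 0.397545 / (2 × 0.022) = 9.04 Myr.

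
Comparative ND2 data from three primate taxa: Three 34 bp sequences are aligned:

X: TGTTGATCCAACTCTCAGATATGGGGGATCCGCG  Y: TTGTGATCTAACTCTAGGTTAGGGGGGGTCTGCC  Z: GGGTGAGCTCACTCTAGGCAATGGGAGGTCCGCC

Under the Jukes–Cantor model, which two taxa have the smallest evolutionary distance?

Y and Z

X–Y: 10/34 differ, p = 0.294, d = 0.373.
X–Z: 12/34 differ, p = 0.353, d = 0.477.
Y–Z: 9/34 differ, p = 0.265, d = 0.326.
The smallest distance is between Y and Z.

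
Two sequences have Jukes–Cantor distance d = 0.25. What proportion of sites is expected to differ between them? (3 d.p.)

p = (3/4)(1 − e^(−4d/3)) = 0.75 × (1 − e^(-0.333333)) = 0.75 × (1 − 0.716532) = 0.212601.

0.213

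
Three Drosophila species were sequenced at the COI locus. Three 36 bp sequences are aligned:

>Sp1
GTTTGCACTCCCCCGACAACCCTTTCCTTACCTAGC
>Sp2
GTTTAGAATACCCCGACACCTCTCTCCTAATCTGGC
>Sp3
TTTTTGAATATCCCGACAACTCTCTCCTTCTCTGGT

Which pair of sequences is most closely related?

Sp2 and Sp3

Sp1–Sp2: 10/36 differ, p = 0.278, d = 0.347.
Sp1–Sp3: 12/36 differ, p = 0.333, d = 0.441.
Sp2–Sp3: 7/36 differ, p = 0.194, d = 0.225.
The smallest distance is between Sp2 and Sp3.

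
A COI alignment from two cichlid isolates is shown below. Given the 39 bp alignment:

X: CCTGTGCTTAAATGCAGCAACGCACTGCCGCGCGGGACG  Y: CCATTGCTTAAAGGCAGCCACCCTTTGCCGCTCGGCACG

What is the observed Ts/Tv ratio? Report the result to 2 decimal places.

0.13

Transitions are A↔G and C↔T; transversions are all other mismatches.
Transitions: 1. Transversions: 8.
R = 1/8 = 0.125 ≈ 0.13 (to 2 d.p.).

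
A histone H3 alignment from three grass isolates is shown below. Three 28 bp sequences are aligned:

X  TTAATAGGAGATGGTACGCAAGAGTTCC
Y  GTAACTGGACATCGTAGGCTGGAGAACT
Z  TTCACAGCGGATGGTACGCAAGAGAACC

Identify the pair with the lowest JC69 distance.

X–Y: 11/28 differ, p = 0.393, d = 0.556.
X–Z: 6/28 differ, p = 0.214, d = 0.252.
Y–Z: 11/28 differ, p = 0.393, d = 0.556.
The smallest distance is between X and Z.

X and Z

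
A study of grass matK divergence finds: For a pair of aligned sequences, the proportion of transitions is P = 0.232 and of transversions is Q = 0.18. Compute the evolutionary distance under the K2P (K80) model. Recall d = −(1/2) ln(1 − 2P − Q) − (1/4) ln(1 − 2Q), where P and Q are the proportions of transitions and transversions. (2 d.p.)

Under the Kimura two-parameter model, d = −½ ln(1 − 2P − Q) − ¼ ln(1 − 2Q).
1 − 2P − Q = 0.356, giving −½ ln(0.356) = 0.516412.
1 − 2Q = 0.64, giving −¼ ln(0.64) = 0.111572.
d = 0.516412 + 0.111572 = 0.627984.

0.63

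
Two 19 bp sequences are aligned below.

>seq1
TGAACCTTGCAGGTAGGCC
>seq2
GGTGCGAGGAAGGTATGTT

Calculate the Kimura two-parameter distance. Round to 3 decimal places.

0.910

Of 19 sites, 3 differences are transitions and 7 are transversions, so P = 3/19 ≈ 0.157895 and Q = 7/19 ≈ 0.368421.
Under the Kimura two-parameter model, d = −½ ln(1 − 2P − Q) − ¼ ln(1 − 2Q).
1 − 2P − Q = 0.315789, giving −½ ln(0.315789) = 0.576341.
1 − 2Q = 0.263158, giving −¼ ln(0.263158) = 0.333750.
d = 0.576341 + 0.333750 = 0.910091.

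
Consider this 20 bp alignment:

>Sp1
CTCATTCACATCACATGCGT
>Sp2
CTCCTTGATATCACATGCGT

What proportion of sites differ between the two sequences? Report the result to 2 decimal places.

0.15

The sequences differ at 3 of 20 positions (sites 4, 7, 9).
p = 3/20 = 0.15.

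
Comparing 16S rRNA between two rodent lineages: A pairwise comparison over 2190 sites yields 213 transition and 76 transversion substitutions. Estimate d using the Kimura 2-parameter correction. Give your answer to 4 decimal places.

P = 213/2190 ≈ 0.09726 and Q = 76/2190 ≈ 0.034703.
Under the Kimura two-parameter model, d = −½ ln(1 − 2P − Q) − ¼ ln(1 − 2Q).
1 − 2P − Q = 0.770777, giving −½ ln(0.770777) = 0.130178.
1 − 2Q = 0.930594, giving −¼ ln(0.930594) = 0.017983.
d = 0.130178 + 0.017983 = 0.148161.

0.1482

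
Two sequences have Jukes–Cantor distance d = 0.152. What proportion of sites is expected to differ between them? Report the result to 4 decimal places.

0.1376

p = (3/4)(1 − e^(−4d/3)) = 0.75 × (1 − e^(-0.202667)) = 0.75 × (1 − 0.816550) = 0.137588.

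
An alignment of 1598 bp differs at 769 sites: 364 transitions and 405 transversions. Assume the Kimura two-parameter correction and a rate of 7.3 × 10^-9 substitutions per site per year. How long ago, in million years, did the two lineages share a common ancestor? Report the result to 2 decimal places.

P = 364/1598 ≈ 0.227785 and Q = 405/1598 ≈ 0.253442.
Under the Kimura two-parameter model, d = −½ ln(1 − 2P − Q) − ¼ ln(1 − 2Q).
1 − 2P − Q = 0.290988, giving −½ ln(0.290988) = 0.617237.
1 − 2Q = 0.493116, giving −¼ ln(0.493116) = 0.176753.
d = 0.617237 + 0.176753 = 0.793990.
Under a molecular clock d = 2μt, so t = d/(2μ) = 0.793990 / (2 × 7.3 × 10^-9) = 54.38 million years.

54.38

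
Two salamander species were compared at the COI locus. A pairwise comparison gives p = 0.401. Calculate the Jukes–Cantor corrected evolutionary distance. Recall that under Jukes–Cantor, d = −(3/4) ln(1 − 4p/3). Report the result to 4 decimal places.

d = −(3/4) ln(1 − 4p/3) = −0.75 ln(1 − 0.534667) = −0.75 ln(0.465333)
  = −0.75 × (-0.765002) = 0.573752 substitutions/site.

0.5738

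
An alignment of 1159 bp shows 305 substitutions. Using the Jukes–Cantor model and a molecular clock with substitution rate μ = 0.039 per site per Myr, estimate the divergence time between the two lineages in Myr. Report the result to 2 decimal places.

p = 305/1159 ≈ 0.263158.
d = −(3/4) ln(1 − 4p/3) = −0.75 ln(1 − 0.350877) = −0.75 ln(0.649123)
  = −0.75 × (-0.432133) = 0.324100 substitutions/site.
Under a molecular clock d = 2μt, so t = d/(2μ) = 0.324100 / (2 × 0.039) = 4.16 Myr.

4.16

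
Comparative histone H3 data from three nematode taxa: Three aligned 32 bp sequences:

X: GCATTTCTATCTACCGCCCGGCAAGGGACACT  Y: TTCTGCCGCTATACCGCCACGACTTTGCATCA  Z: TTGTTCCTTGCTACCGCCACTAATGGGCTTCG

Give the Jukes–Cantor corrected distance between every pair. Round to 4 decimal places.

X–Y: 19/32 sites differ → p = 0.59375, d = −0.75 ln(1 − 0.791667) = 1.176463 ≈ 1.1765.
X–Z: 15/32 sites differ → p = 0.46875, d = −0.75 ln(1 − 0.625) = 0.735622 ≈ 0.7356.
Y–Z: 12/32 sites differ → p = 0.375, d = −0.75 ln(1 − 0.5) = 0.519860 ≈ 0.5199.

d(X,Y) = 1.1765, d(X,Z) = 0.7356, d(Y,Z) = 0.5199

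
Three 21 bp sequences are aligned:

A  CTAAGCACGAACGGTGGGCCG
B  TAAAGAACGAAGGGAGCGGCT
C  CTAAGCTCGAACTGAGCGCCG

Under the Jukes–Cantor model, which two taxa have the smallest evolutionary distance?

A–B: 8/21 differ, p = 0.381, d = 0.532.
A–C: 4/21 differ, p = 0.190, d = 0.220.
B–C: 8/21 differ, p = 0.381, d = 0.532.
The smallest distance is between A and C.

A and C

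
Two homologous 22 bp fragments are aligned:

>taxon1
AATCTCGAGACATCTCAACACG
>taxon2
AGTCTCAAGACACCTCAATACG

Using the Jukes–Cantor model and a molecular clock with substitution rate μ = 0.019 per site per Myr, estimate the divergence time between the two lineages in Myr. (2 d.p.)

5.48

The sequences differ at 4 of 22 sites (2, 7, 13, 19), so p = 4/22 ≈ 0.181818.
d = −(3/4) ln(1 − 4p/3) = −0.75 ln(1 − 0.242424) = −0.75 ln(0.757576)
  = −0.75 × (-0.277631) = 0.208223 substitutions/site.
Under a molecular clock d = 2μt, so t = d/(2μ) = 0.208223 / (2 × 0.019) = 5.48 Myr.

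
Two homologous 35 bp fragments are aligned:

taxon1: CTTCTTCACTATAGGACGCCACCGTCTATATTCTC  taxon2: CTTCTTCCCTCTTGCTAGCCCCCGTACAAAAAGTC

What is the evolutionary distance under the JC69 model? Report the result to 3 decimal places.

0.513

The sequences differ at 13 of 35 sites, so p = 13/35 ≈ 0.371429.
d = −(3/4) ln(1 − 4p/3) = −0.75 ln(1 − 0.495239) = −0.75 ln(0.504761)
  = −0.75 × (-0.683670) = 0.512753 substitutions/site.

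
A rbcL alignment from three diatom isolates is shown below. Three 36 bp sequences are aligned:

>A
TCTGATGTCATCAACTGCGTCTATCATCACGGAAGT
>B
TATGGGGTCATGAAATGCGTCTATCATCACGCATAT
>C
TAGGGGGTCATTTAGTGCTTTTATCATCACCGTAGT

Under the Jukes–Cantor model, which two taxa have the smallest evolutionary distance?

A and B

A–B: 8/36 differ, p = 0.222, d = 0.264.
A–C: 11/36 differ, p = 0.306, d = 0.392.
B–C: 11/36 differ, p = 0.306, d = 0.392.
The smallest distance is between A and B.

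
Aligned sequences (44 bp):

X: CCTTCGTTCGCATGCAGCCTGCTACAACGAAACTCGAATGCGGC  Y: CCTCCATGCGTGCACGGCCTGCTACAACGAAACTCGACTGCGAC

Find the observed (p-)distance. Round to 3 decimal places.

0.227

The sequences differ at 10 of 44 positions (sites 4, 6, 8, 11, 12, 13, 14, 16, 38, 43).
p = 10/44 = 0.227272… ≈ 0.227 (to 3 d.p.).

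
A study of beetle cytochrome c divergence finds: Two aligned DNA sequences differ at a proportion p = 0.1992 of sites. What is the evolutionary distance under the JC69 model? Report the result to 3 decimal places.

d = −(3/4) ln(1 − 4p/3) = −0.75 ln(1 − 0.2656) = −0.75 ln(0.7344)
  = −0.75 × (-0.308701) = 0.231526 substitutions/site.

0.232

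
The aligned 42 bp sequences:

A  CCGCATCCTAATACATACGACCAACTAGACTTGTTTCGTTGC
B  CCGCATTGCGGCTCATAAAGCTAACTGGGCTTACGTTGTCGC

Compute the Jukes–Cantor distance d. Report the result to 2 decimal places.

0.64

The sequences differ at 18 of 42 sites, so p = 18/42 ≈ 0.428571.
d = −(3/4) ln(1 − 4p/3) = −0.75 ln(1 − 0.571428) = −0.75 ln(0.428572)
  = −0.75 × (-0.847297) = 0.635473 substitutions/site.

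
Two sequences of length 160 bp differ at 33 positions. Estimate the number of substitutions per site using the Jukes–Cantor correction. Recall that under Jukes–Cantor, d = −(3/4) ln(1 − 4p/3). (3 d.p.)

p = 33/160 = 0.20625.
d = −(3/4) ln(1 − 4p/3) = −0.75 ln(1 − 0.275) = −0.75 ln(0.725)
  = −0.75 × (-0.321584) = 0.241188 substitutions/site.

0.241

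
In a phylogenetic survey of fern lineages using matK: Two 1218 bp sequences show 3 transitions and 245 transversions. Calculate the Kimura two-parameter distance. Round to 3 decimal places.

P = 3/1218 ≈ 0.002463 and Q = 245/1218 ≈ 0.201149.
Under the Kimura two-parameter model, d = −½ ln(1 − 2P − Q) − ¼ ln(1 − 2Q).
1 − 2P − Q = 0.793925, giving −½ ln(0.793925) = 0.115383.
1 − 2Q = 0.597702, giving −¼ ln(0.597702) = 0.128666.
d = 0.115383 + 0.128666 = 0.244049.

0.244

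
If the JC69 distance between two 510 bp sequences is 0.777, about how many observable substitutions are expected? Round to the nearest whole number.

247

Invert JC69: p = (3/4)(1 − e^(−4d/3)) = 0.75 × (1 − e^(-1.036)) = 0.75 × (1 − 0.354871) = 0.483847.
Expected differing sites = pL ≈ 0.483847 × 510 = 246.76197 ≈ 247.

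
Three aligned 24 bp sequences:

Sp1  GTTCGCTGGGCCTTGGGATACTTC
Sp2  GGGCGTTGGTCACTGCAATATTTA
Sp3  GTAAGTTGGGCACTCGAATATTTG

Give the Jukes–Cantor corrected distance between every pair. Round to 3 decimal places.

Sp1–Sp2: 10/24 sites differ → p ≈ 0.416667, d = −0.75 ln(1 − 0.555556) = 0.608198 ≈ 0.608.
Sp1–Sp3: 9/24 sites differ → p = 0.375, d = −0.75 ln(1 − 0.5) = 0.519860 ≈ 0.520.
Sp2–Sp3: 7/24 sites differ → p ≈ 0.291667, d = −0.75 ln(1 − 0.388889) = 0.369358 ≈ 0.369.

d(Sp1,Sp2) = 0.608, d(Sp1,Sp3) = 0.520, d(Sp2,Sp3) = 0.369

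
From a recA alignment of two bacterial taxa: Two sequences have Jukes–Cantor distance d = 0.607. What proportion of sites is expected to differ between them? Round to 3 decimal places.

0.416

p = (3/4)(1 − e^(−4d/3)) = 0.75 × (1 − e^(-0.809333)) = 0.75 × (1 − 0.445155) = 0.416134.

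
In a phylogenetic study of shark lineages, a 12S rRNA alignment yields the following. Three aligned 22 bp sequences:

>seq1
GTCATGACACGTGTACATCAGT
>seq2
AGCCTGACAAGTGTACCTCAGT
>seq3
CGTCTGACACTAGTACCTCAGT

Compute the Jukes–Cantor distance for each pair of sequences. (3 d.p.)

seq1–seq2: 5/22 sites differ → p ≈ 0.227273, d = −0.75 ln(1 − 0.303031) = 0.270761 ≈ 0.271.
seq1–seq3: 7/22 sites differ → p ≈ 0.318182, d = −0.75 ln(1 − 0.424243) = 0.414052 ≈ 0.414.
seq2–seq3: 5/22 sites differ → p ≈ 0.227273, d = −0.75 ln(1 − 0.303031) = 0.270761 ≈ 0.271.

d(seq1,seq2) = 0.271, d(seq1,seq3) = 0.414, d(seq2,seq3) = 0.271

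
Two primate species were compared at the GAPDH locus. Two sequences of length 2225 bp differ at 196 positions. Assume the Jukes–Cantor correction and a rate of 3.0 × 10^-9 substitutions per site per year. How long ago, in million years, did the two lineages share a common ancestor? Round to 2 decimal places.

p = 196/2225 ≈ 0.08809.
d = −(3/4) ln(1 − 4p/3) = −0.75 ln(1 − 0.117453) = −0.75 ln(0.882547)
  = −0.75 × (-0.124943) = 0.093707 substitutions/site.
Under a molecular clock d = 2μt, so t = d/(2μ) = 0.093707 / (2 × 3.0 × 10^-9) = 15.62 million years.

15.62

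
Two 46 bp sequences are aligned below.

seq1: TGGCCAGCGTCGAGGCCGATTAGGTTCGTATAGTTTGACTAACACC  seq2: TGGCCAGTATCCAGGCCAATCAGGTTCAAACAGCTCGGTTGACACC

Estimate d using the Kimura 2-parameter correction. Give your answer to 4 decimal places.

0.3915

Of 46 sites, 11 differences are transitions and 2 are transversions, so P = 11/46 ≈ 0.23913 and Q = 2/46 ≈ 0.043478.
Under the Kimura two-parameter model, d = −½ ln(1 − 2P − Q) − ¼ ln(1 − 2Q).
1 − 2P − Q = 0.478262, giving −½ ln(0.478262) = 0.368798.
1 − 2Q = 0.913044, giving −¼ ln(0.913044) = 0.022743.
d = 0.368798 + 0.022743 = 0.391541.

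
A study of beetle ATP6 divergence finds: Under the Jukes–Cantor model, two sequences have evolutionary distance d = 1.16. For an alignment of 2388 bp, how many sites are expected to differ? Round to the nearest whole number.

1410

Invert JC69: p = (3/4)(1 − e^(−4d/3)) = 0.75 × (1 − e^(-1.546667)) = 0.75 × (1 − 0.212957) = 0.590282.
Expected differing sites = pL ≈ 0.590282 × 2388 = 1409.593416 ≈ 1410.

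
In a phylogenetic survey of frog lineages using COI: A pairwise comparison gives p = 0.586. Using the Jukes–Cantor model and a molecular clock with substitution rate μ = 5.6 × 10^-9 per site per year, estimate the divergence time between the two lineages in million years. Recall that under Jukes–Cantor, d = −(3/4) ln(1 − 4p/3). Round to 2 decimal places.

101.80

d = −(3/4) ln(1 − 4p/3) = −0.75 ln(1 − 0.781333) = −0.75 ln(0.218667)
  = −0.75 × (-1.520205) = 1.140154 substitutions/site.
Under a molecular clock d = 2μt, so t = d/(2μ) = 1.140154 / (2 × 5.6 × 10^-9) = 101.80 million years.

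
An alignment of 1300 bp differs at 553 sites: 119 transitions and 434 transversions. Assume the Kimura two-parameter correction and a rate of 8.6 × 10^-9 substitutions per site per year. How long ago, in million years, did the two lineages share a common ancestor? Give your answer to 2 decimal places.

P = 119/1300 ≈ 0.091538 and Q = 434/1300 ≈ 0.333846.
Under the Kimura two-parameter model, d = −½ ln(1 − 2P − Q) − ¼ ln(1 − 2Q).
1 − 2P − Q = 0.483078, giving −½ ln(0.483078) = 0.363789.
1 − 2Q = 0.332308, giving −¼ ln(0.332308) = 0.275423.
d = 0.363789 + 0.275423 = 0.639212.
Under a molecular clock d = 2μt, so t = d/(2μ) = 0.639212 / (2 × 8.6 × 10^-9) = 37.16 million years.

37.16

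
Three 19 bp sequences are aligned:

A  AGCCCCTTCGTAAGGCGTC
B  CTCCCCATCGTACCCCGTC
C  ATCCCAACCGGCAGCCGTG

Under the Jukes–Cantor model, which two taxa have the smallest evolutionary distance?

A–B: 6/19 differ, p = 0.316, d = 0.410.
A–C: 8/19 differ, p = 0.421, d = 0.618.
B–C: 8/19 differ, p = 0.421, d = 0.618.
The smallest distance is between A and B.

A and B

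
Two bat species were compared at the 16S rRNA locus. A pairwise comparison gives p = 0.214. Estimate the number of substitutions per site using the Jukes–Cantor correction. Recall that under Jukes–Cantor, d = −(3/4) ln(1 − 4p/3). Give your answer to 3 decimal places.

d = −(3/4) ln(1 − 4p/3) = −0.75 ln(1 − 0.285333) = −0.75 ln(0.714667)
  = −0.75 × (-0.335939) = 0.251954 substitutions/site.

0.252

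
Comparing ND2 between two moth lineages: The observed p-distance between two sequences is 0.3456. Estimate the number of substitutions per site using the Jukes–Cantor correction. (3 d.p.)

0.463

d = −(3/4) ln(1 − 4p/3) = −0.75 ln(1 − 0.4608) = −0.75 ln(0.5392)
  = −0.75 × (-0.617669) = 0.463252 substitutions/site.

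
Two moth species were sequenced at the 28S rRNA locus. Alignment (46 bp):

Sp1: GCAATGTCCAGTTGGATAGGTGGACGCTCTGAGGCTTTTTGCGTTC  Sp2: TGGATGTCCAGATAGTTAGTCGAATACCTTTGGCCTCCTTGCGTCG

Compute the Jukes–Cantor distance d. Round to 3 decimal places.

0.650

The sequences differ at 20 of 46 sites, so p = 20/46 ≈ 0.434783.
d = −(3/4) ln(1 − 4p/3) = −0.75 ln(1 − 0.579711) = −0.75 ln(0.420289)
  = −0.75 × (-0.866813) = 0.650110 substitutions/site.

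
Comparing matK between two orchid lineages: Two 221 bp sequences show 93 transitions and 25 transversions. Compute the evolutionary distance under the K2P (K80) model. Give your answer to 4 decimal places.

1.6119

P = 93/221 ≈ 0.420814 and Q = 25/221 ≈ 0.113122.
Under the Kimura two-parameter model, d = −½ ln(1 − 2P − Q) − ¼ ln(1 − 2Q).
1 − 2P − Q = 0.04525, giving −½ ln(0.04525) = 1.547776.
1 − 2Q = 0.773756, giving −¼ ln(0.773756) = 0.064125.
d = 1.547776 + 0.064125 = 1.611901.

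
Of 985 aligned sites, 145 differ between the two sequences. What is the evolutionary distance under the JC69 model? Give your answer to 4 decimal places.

p = 145/985 ≈ 0.147208.
d = −(3/4) ln(1 − 4p/3) = −0.75 ln(1 − 0.196277) = −0.75 ln(0.803723)
  = −0.75 × (-0.218501) = 0.163876 substitutions/site.

0.1639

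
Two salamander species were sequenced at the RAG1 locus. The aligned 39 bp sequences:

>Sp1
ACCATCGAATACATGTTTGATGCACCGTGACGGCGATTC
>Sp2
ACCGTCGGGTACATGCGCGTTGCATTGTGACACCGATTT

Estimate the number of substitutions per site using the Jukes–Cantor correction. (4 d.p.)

0.3961

The sequences differ at 12 of 39 sites, so p = 12/39 ≈ 0.307692.
d = −(3/4) ln(1 − 4p/3) = −0.75 ln(1 − 0.410256) = −0.75 ln(0.589744)
  = −0.75 × (-0.528067) = 0.396050 substitutions/site.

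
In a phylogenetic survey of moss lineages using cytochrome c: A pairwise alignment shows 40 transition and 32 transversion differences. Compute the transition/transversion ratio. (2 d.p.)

R = 40/32 = 1.25.

1.25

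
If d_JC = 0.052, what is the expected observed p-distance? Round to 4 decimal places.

0.0502

p = (3/4)(1 − e^(−4d/3)) = 0.75 × (1 − e^(-0.069333)) = 0.75 × (1 − 0.933016) = 0.050238.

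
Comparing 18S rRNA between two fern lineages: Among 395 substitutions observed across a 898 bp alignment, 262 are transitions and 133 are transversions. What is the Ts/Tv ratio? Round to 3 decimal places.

R = 262/133 = 1.969924… ≈ 1.970 (to 3 d.p.).

1.970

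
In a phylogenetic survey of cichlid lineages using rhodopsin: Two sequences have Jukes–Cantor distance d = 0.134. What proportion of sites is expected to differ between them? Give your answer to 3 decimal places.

0.123

p = (3/4)(1 − e^(−4d/3)) = 0.75 × (1 − e^(-0.178667)) = 0.75 × (1 − 0.836384) = 0.122712.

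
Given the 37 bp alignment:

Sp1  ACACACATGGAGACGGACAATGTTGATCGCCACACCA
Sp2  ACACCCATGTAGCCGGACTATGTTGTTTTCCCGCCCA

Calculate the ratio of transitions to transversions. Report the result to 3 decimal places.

0.111

Transitions are A↔G and C↔T; transversions are all other mismatches.
Transitions: 1. Transversions: 9.
R = 1/9 = 0.111111… ≈ 0.111 (to 3 d.p.).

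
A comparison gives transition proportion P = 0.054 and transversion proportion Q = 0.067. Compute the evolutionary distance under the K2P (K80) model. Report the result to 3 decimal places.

0.132

Under the Kimura two-parameter model, d = −½ ln(1 − 2P − Q) − ¼ ln(1 − 2Q).
1 − 2P − Q = 0.825, giving −½ ln(0.825) = 0.096186.
1 − 2Q = 0.866, giving −¼ ln(0.866) = 0.035968.
d = 0.096186 + 0.035968 = 0.132154.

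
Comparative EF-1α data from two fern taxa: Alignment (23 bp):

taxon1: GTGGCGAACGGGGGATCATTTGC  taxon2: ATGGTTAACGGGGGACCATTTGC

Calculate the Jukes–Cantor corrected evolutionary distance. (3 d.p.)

0.198

The sequences differ at 4 of 23 sites (1, 5, 6, 16), so p = 4/23 ≈ 0.173913.
d = −(3/4) ln(1 − 4p/3) = −0.75 ln(1 − 0.231884) = −0.75 ln(0.768116)
  = −0.75 × (-0.263815) = 0.197861 substitutions/site.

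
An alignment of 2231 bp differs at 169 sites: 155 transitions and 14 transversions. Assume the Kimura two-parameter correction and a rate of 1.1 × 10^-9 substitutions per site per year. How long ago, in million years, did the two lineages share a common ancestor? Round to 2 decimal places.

P = 155/2231 ≈ 0.069476 and Q = 14/2231 ≈ 0.006275.
Under the Kimura two-parameter model, d = −½ ln(1 − 2P − Q) − ¼ ln(1 − 2Q).
1 − 2P − Q = 0.854773, giving −½ ln(0.854773) = 0.078460.
1 − 2Q = 0.98745, giving −¼ ln(0.98745) = 0.003157.
d = 0.078460 + 0.003157 = 0.081617.
Under a molecular clock d = 2μt, so t = d/(2μ) = 0.081617 / (2 × 1.1 × 10^-9) = 37.10 million years.

37.10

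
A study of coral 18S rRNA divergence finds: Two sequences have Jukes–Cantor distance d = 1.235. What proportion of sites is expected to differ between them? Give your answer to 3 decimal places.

0.605

p = (3/4)(1 − e^(−4d/3)) = 0.75 × (1 − e^(-1.646667)) = 0.75 × (1 − 0.192691) = 0.605482.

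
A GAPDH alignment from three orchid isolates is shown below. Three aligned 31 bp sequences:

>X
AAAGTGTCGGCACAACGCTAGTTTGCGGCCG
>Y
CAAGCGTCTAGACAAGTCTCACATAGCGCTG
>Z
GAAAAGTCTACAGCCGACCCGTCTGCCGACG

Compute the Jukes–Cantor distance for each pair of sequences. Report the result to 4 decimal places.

d(X,Y) = 0.7771, d(X,Z) = 0.7771, d(Y,Z) = 0.8740

X–Y: 15/31 sites differ → p ≈ 0.483871, d = −0.75 ln(1 − 0.645161) = 0.777068 ≈ 0.7771.
X–Z: 15/31 sites differ → p ≈ 0.483871, d = −0.75 ln(1 − 0.645161) = 0.777068 ≈ 0.7771.
Y–Z: 16/31 sites differ → p ≈ 0.516129, d = −0.75 ln(1 − 0.688172) = 0.873978 ≈ 0.8740.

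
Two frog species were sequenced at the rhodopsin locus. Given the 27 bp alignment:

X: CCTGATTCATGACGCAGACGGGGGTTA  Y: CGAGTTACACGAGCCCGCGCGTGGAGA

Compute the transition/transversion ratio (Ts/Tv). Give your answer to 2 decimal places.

0.08

Transitions are A↔G and C↔T; transversions are all other mismatches.
Transitions: 1. Transversions: 13.
R = 1/13 = 0.076923… ≈ 0.08 (to 2 d.p.).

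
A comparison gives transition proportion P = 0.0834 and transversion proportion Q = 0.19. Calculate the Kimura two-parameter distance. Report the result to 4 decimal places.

0.3402

Under the Kimura two-parameter model, d = −½ ln(1 − 2P − Q) − ¼ ln(1 − 2Q).
1 − 2P − Q = 0.6432, giving −½ ln(0.6432) = 0.220650.
1 − 2Q = 0.62, giving −¼ ln(0.62) = 0.119509.
d = 0.220650 + 0.119509 = 0.340159.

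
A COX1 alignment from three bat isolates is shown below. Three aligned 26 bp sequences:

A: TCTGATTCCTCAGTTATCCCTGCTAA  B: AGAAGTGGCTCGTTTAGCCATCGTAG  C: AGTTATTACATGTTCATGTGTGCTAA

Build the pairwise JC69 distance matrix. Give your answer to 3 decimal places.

d(A,B) = 0.949, d(A,C) = 0.717, d(B,C) = 1.100

A–B: 14/26 sites differ → p ≈ 0.538462, d = −0.75 ln(1 − 0.717949) = 0.949251 ≈ 0.949.
A–C: 12/26 sites differ → p ≈ 0.461538, d = −0.75 ln(1 − 0.615384) = 0.716632 ≈ 0.717.
B–C: 15/26 sites differ → p ≈ 0.576923, d = −0.75 ln(1 − 0.769231) = 1.099754 ≈ 1.100.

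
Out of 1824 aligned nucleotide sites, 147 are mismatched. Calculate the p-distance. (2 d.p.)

p = 147/1824 = 0.080592… ≈ 0.08 (to 2 d.p.).

0.08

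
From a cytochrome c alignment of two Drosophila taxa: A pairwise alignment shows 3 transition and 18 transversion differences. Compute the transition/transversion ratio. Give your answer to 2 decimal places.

R = 3/18 = 0.166666… ≈ 0.17 (to 2 d.p.).

0.17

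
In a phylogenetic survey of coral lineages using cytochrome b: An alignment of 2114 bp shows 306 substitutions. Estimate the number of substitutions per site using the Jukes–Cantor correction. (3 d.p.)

p = 306/2114 ≈ 0.144749.
d = −(3/4) ln(1 − 4p/3) = −0.75 ln(1 − 0.192999) = −0.75 ln(0.807001)
  = −0.75 × (-0.214430) = 0.160823 substitutions/site.

0.161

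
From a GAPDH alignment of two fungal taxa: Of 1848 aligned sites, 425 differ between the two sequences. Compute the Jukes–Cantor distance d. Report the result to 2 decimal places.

p = 425/1848 ≈ 0.229978.
d = −(3/4) ln(1 − 4p/3) = −0.75 ln(1 − 0.306637) = −0.75 ln(0.693363)
  = −0.75 × (-0.366202) = 0.274652 substitutions/site.

0.27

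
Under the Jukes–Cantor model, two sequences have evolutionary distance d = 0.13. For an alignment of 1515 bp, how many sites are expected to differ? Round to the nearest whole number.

Invert JC69: p = (3/4)(1 − e^(−4d/3)) = 0.75 × (1 − e^(-0.173333)) = 0.75 × (1 − 0.840858) = 0.119357.
Expected differing sites = pL ≈ 0.119357 × 1515 = 180.825855 ≈ 181.

181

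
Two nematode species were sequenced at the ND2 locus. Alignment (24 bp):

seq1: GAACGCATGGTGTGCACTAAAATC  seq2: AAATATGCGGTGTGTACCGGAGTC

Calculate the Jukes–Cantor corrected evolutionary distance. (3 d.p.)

0.708

The sequences differ at 11 of 24 sites, so p = 11/24 ≈ 0.458333.
d = −(3/4) ln(1 − 4p/3) = −0.75 ln(1 − 0.611111) = −0.75 ln(0.388889)
  = −0.75 × (-0.944461) = 0.708346 substitutions/site.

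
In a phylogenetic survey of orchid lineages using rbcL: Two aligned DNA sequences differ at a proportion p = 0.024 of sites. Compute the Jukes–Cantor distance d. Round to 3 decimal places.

d = −(3/4) ln(1 − 4p/3) = −0.75 ln(1 − 0.032) = −0.75 ln(0.968)
  = −0.75 × (-0.032523) = 0.024392 substitutions/site.

0.024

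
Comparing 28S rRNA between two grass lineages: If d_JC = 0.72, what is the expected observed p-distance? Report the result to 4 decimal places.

0.4628

p = (3/4)(1 − e^(−4d/3)) = 0.75 × (1 − e^(-0.96)) = 0.75 × (1 − 0.382893) = 0.462830.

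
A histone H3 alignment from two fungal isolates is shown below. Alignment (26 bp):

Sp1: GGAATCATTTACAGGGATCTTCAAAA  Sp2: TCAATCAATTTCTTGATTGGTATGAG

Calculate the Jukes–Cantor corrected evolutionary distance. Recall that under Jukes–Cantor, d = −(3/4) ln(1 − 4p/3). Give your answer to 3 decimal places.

The sequences differ at 14 of 26 sites, so p = 14/26 ≈ 0.538462.
d = −(3/4) ln(1 − 4p/3) = −0.75 ln(1 − 0.717949) = −0.75 ln(0.282051)
  = −0.75 × (-1.265667) = 0.949250 substitutions/site.

0.949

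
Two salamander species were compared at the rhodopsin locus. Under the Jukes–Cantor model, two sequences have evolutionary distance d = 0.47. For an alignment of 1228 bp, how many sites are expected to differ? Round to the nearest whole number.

429

Invert JC69: p = (3/4)(1 − e^(−4d/3)) = 0.75 × (1 − e^(-0.626667)) = 0.75 × (1 − 0.534370) = 0.349223.
Expected differing sites = pL ≈ 0.349223 × 1228 = 428.845844 ≈ 429.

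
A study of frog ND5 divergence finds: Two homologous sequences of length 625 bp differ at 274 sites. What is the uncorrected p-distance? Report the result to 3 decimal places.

0.438

p = 274/625 = 0.4384 ≈ 0.438 (to 3 d.p.).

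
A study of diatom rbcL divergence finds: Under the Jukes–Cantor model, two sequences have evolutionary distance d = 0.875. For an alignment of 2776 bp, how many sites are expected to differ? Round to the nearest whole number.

Invert JC69: p = (3/4)(1 − e^(−4d/3)) = 0.75 × (1 − e^(-1.166667)) = 0.75 × (1 − 0.311403) = 0.516448.
Expected differing sites = pL ≈ 0.516448 × 2776 = 1433.659648 ≈ 1434.

1434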